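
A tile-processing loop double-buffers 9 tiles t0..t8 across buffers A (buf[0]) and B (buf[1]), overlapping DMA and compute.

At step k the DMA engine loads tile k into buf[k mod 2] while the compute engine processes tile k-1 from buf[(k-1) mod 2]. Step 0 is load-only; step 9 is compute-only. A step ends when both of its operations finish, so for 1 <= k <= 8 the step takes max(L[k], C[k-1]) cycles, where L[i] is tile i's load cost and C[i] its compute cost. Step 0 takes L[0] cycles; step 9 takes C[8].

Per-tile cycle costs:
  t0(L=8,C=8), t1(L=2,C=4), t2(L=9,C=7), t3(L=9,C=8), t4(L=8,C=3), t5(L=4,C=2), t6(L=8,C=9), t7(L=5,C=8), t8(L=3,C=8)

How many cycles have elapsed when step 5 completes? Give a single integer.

end_cycle[5] = 46

[0] DMA t0→A (8c) ∥ CU idle ⇒ 8c, clock 8
[1] DMA t1→B (2c) ∥ CU A:t0 (8c) ⇒ 8c, clock 16
[2] DMA t2→A (9c) ∥ CU B:t1 (4c) ⇒ 9c, clock 25
[3] DMA t3→B (9c) ∥ CU A:t2 (7c) ⇒ 9c, clock 34
[4] DMA t4→A (8c) ∥ CU B:t3 (8c) ⇒ 8c, clock 42
[5] DMA t5→B (4c) ∥ CU A:t4 (3c) ⇒ 4c, clock 46
[6] DMA t6→A (8c) ∥ CU B:t5 (2c) ⇒ 8c, clock 54
[7] DMA t7→B (5c) ∥ CU A:t6 (9c) ⇒ 9c, clock 63
[8] DMA t8→A (3c) ∥ CU B:t7 (8c) ⇒ 8c, clock 71
[9] DMA idle ∥ CU A:t8 (8c) ⇒ 8c, clock 79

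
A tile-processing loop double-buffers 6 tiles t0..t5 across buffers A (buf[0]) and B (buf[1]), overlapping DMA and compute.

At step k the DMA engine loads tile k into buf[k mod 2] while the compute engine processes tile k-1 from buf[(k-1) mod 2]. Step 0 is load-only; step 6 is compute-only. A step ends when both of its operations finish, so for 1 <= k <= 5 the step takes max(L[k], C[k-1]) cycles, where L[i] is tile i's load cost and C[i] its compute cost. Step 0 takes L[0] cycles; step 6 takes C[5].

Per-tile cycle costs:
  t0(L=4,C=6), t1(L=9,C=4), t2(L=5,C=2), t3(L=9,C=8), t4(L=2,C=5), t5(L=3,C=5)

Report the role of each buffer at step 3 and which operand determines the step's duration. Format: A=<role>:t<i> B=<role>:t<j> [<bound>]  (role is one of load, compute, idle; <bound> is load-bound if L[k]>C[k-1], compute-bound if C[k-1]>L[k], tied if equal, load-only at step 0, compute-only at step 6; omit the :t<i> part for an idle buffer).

step 0: L[0]=4 → dur=4, Σ=4 | A=load:t0 B=idle [load-only]
step 1: L[1]=9 C[0]=6 → dur=9, Σ=13 | A=compute:t0 B=load:t1 [load-bound]
step 2: L[2]=5 C[1]=4 → dur=5, Σ=18 | A=load:t2 B=compute:t1 [load-bound]
step 3: L[3]=9 C[2]=2 → dur=9, Σ=27 | A=compute:t2 B=load:t3 [load-bound]
step 4: L[4]=2 C[3]=8 → dur=8, Σ=35 | A=load:t4 B=compute:t3 [compute-bound]
step 5: L[5]=3 C[4]=5 → dur=5, Σ=40 | A=compute:t4 B=load:t5 [compute-bound]
step 6: C[5]=5 → dur=5, Σ=45 | A=idle B=compute:t5 [compute-only]

step 3: A=compute:t2 B=load:t3 [load-bound]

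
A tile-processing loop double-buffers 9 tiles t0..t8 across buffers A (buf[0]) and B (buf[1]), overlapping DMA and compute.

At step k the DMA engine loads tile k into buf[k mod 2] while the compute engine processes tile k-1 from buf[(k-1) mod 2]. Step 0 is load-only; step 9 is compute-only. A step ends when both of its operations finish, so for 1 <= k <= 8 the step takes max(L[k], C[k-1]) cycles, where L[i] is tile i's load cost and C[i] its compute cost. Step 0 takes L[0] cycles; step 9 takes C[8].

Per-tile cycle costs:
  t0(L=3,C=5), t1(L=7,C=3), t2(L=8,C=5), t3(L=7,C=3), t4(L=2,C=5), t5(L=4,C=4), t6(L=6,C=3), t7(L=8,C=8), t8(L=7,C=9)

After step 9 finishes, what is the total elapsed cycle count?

  0. 3=3c; end=3; A:t0 B:-
  1. max(7,5)=7c; end=10; A:t0 B:t1
  2. max(8,3)=8c; end=18; A:t2 B:t1
  3. max(7,5)=7c; end=25; A:t2 B:t3
  4. max(2,3)=3c; end=28; A:t4 B:t3
  5. max(4,5)=5c; end=33; A:t4 B:t5
  6. max(6,4)=6c; end=39; A:t6 B:t5
  7. max(8,3)=8c; end=47; A:t6 B:t7
  8. max(7,8)=8c; end=55; A:t8 B:t7
  9. 9=9c; end=64; A:t8 B:t7

end_cycle[9] = 64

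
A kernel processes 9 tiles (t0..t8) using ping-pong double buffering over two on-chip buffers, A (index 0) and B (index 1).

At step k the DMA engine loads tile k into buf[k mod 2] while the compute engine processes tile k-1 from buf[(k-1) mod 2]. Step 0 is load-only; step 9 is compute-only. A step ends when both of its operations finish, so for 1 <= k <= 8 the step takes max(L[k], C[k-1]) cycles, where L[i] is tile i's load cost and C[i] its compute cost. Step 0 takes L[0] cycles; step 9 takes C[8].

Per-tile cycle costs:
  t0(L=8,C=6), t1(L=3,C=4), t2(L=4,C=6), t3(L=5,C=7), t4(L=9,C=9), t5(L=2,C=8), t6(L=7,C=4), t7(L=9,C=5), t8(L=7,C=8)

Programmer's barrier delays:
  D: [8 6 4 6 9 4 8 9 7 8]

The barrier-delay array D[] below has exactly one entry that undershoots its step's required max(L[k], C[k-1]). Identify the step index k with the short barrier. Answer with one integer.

k=0 barrier L[0]=8→8c, D[0]=8 ok
k=1 barrier max(L[1]=3,C[0]=6)→6c, D[1]=6 ok
k=2 barrier max(L[2]=4,C[1]=4)→4c, D[2]=4 ok
k=3 barrier max(L[3]=5,C[2]=6)→6c, D[3]=6 ok
k=4 barrier max(L[4]=9,C[3]=7)→9c, D[4]=9 ok
k=5 barrier max(L[5]=2,C[4]=9)→9c, D[5]=4 SHORT
k=6 barrier max(L[6]=7,C[5]=8)→8c, D[6]=8 ok
k=7 barrier max(L[7]=9,C[6]=4)→9c, D[7]=9 ok
k=8 barrier max(L[8]=7,C[7]=5)→7c, D[8]=7 ok
k=9 barrier C[8]=8→8c, D[9]=8 ok

hazard at step 5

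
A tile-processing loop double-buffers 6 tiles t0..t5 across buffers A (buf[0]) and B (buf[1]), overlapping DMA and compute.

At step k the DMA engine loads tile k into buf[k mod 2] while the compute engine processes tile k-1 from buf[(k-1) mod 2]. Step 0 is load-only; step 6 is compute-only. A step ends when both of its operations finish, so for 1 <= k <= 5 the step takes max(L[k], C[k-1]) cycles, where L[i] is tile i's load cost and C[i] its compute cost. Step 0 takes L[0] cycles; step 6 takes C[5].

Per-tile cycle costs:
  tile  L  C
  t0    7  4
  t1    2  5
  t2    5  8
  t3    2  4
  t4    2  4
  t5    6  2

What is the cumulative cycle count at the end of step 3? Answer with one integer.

end_cycle[3] = 24

k=0 load=t0/7c comp=- wait=7 total=7
k=1 load=t1/2c comp=t0/4c wait=4 total=11
k=2 load=t2/5c comp=t1/5c wait=5 total=16
k=3 load=t3/2c comp=t2/8c wait=8 total=24
k=4 load=t4/2c comp=t3/4c wait=4 total=28
k=5 load=t5/6c comp=t4/4c wait=6 total=34
k=6 load=- comp=t5/2c wait=2 total=36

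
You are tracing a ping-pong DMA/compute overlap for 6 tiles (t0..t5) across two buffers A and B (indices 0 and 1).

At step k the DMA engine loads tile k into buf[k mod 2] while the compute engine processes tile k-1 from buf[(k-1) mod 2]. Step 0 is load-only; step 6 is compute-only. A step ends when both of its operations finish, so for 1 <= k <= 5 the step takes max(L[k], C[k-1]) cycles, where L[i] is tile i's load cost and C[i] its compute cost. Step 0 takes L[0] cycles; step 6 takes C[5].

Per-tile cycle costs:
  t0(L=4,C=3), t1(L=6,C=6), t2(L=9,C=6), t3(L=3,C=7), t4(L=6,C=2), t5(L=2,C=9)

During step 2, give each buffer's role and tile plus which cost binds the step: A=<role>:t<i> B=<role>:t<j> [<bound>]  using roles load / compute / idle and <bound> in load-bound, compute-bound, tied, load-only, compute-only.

  0. 4=4c; end=4; A:t0 B:-
  1. max(6,3)=6c; end=10; A:t0 B:t1
  2. max(9,6)=9c; end=19; A:t2 B:t1
  3. max(3,6)=6c; end=25; A:t2 B:t3
  4. max(6,7)=7c; end=32; A:t4 B:t3
  5. max(2,2)=2c; end=34; A:t4 B:t5
  6. 9=9c; end=43; A:t4 B:t5

step 2: A=load:t2 B=compute:t1 [load-bound]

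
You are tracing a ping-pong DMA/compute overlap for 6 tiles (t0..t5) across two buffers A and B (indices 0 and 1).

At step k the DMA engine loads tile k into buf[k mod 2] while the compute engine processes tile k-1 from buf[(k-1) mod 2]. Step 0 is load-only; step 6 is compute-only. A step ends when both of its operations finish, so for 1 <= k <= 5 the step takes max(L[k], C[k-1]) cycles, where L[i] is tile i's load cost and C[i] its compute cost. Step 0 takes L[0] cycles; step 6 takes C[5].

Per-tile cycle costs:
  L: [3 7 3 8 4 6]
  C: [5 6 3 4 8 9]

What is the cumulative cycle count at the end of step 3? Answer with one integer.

end_cycle[3] = 24

k=0 load=t0/3c comp=- wait=3 total=3
k=1 load=t1/7c comp=t0/5c wait=7 total=10
k=2 load=t2/3c comp=t1/6c wait=6 total=16
k=3 load=t3/8c comp=t2/3c wait=8 total=24
k=4 load=t4/4c comp=t3/4c wait=4 total=28
k=5 load=t5/6c comp=t4/8c wait=8 total=36
k=6 load=- comp=t5/9c wait=9 total=45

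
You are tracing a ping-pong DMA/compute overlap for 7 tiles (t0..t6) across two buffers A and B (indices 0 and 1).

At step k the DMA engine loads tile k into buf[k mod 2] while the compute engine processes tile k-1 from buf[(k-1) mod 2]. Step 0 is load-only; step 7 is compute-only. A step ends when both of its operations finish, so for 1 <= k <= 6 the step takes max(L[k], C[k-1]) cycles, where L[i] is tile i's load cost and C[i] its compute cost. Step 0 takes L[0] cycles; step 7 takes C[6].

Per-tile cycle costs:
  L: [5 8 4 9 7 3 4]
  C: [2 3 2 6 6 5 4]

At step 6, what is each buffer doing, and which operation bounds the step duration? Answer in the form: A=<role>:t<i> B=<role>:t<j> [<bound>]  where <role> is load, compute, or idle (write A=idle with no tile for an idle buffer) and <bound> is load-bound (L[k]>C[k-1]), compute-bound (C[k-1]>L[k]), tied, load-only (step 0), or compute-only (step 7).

step 6: A=load:t6 B=compute:t5 [compute-bound]

step 0: L[0]=5 → dur=5, Σ=5 | A=load:t0 B=idle [load-only]
step 1: L[1]=8 C[0]=2 → dur=8, Σ=13 | A=compute:t0 B=load:t1 [load-bound]
step 2: L[2]=4 C[1]=3 → dur=4, Σ=17 | A=load:t2 B=compute:t1 [load-bound]
step 3: L[3]=9 C[2]=2 → dur=9, Σ=26 | A=compute:t2 B=load:t3 [load-bound]
step 4: L[4]=7 C[3]=6 → dur=7, Σ=33 | A=load:t4 B=compute:t3 [load-bound]
step 5: L[5]=3 C[4]=6 → dur=6, Σ=39 | A=compute:t4 B=load:t5 [compute-bound]
step 6: L[6]=4 C[5]=5 → dur=5, Σ=44 | A=load:t6 B=compute:t5 [compute-bound]
step 7: C[6]=4 → dur=4, Σ=48 | A=compute:t6 B=idle [compute-only]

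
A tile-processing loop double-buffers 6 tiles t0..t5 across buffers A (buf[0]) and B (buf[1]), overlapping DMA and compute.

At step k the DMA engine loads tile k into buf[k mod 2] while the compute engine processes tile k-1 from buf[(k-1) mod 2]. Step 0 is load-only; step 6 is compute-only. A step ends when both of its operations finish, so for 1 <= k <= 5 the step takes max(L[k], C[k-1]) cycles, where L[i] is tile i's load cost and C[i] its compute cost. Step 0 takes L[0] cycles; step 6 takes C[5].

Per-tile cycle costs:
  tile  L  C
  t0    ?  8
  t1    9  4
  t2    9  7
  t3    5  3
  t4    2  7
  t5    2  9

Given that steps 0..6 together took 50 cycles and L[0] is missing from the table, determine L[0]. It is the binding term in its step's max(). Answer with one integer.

L[0] = 6

step 0 | dur = L[0]=? = L[0]  (unknown; binding)
step 1 | dur = max(L[1]=9, C[0]=8) = 9
step 2 | dur = max(L[2]=9, C[1]=4) = 9
step 3 | dur = max(L[3]=5, C[2]=7) = 7
step 4 | dur = max(L[4]=2, C[3]=3) = 3
step 5 | dur = max(L[5]=2, C[4]=7) = 7
step 6 | dur = C[5]=9 = 9
sum of known step durations = 44
dur[0] = total - known = 50 - 44 = 6
L[0] is the binding max in step 0, so L[0] = dur[0] = 6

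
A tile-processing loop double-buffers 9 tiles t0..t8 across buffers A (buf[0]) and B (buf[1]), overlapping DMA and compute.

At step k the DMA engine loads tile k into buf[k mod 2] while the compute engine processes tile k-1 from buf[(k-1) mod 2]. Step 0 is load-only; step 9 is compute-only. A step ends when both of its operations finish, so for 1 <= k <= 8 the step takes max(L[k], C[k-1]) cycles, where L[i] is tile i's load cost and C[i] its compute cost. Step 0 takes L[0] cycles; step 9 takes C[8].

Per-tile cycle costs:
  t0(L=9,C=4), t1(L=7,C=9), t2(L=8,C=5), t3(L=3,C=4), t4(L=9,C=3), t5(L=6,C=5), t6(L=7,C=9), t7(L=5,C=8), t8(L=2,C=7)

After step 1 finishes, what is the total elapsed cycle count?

end_cycle[1] = 16

[0] DMA t0→A (9c) ∥ CU idle ⇒ 9c, clock 9
[1] DMA t1→B (7c) ∥ CU A:t0 (4c) ⇒ 7c, clock 16
[2] DMA t2→A (8c) ∥ CU B:t1 (9c) ⇒ 9c, clock 25
[3] DMA t3→B (3c) ∥ CU A:t2 (5c) ⇒ 5c, clock 30
[4] DMA t4→A (9c) ∥ CU B:t3 (4c) ⇒ 9c, clock 39
[5] DMA t5→B (6c) ∥ CU A:t4 (3c) ⇒ 6c, clock 45
[6] DMA t6→A (7c) ∥ CU B:t5 (5c) ⇒ 7c, clock 52
[7] DMA t7→B (5c) ∥ CU A:t6 (9c) ⇒ 9c, clock 61
[8] DMA t8→A (2c) ∥ CU B:t7 (8c) ⇒ 8c, clock 69
[9] DMA idle ∥ CU A:t8 (7c) ⇒ 7c, clock 76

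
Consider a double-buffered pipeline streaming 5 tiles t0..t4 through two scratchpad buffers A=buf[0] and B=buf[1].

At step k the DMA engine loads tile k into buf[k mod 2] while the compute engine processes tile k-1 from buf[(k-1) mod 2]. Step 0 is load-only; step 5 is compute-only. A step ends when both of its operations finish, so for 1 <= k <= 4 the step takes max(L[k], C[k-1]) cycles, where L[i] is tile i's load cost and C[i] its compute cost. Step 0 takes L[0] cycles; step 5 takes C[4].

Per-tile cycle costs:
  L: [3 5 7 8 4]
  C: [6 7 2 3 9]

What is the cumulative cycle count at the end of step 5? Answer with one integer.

k=0 load=t0/3c comp=- wait=3 total=3
k=1 load=t1/5c comp=t0/6c wait=6 total=9
k=2 load=t2/7c comp=t1/7c wait=7 total=16
k=3 load=t3/8c comp=t2/2c wait=8 total=24
k=4 load=t4/4c comp=t3/3c wait=4 total=28
k=5 load=- comp=t4/9c wait=9 total=37

end_cycle[5] = 37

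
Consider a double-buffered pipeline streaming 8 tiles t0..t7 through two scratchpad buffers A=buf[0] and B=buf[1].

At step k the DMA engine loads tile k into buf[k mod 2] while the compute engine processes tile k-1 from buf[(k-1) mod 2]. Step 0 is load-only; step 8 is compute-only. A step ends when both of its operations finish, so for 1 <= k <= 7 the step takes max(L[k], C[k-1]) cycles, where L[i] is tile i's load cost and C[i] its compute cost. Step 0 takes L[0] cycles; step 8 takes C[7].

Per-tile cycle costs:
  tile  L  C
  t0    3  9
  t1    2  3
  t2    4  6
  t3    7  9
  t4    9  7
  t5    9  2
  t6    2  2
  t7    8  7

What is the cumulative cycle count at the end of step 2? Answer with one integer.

  0. 3=3c; end=3; A:t0 B:-
  1. max(2,9)=9c; end=12; A:t0 B:t1
  2. max(4,3)=4c; end=16; A:t2 B:t1
  3. max(7,6)=7c; end=23; A:t2 B:t3
  4. max(9,9)=9c; end=32; A:t4 B:t3
  5. max(9,7)=9c; end=41; A:t4 B:t5
  6. max(2,2)=2c; end=43; A:t6 B:t5
  7. max(8,2)=8c; end=51; A:t6 B:t7
  8. 7=7c; end=58; A:t6 B:t7

end_cycle[2] = 16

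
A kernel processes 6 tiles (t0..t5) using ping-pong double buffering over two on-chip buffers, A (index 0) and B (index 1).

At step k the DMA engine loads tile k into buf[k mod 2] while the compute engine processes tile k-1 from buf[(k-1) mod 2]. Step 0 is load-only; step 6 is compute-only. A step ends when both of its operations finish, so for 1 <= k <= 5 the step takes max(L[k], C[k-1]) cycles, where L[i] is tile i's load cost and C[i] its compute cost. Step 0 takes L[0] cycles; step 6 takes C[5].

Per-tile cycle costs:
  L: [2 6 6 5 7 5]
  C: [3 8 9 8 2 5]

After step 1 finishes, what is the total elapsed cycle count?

k=0 load=t0/2c comp=- wait=2 total=2
k=1 load=t1/6c comp=t0/3c wait=6 total=8
k=2 load=t2/6c comp=t1/8c wait=8 total=16
k=3 load=t3/5c comp=t2/9c wait=9 total=25
k=4 load=t4/7c comp=t3/8c wait=8 total=33
k=5 load=t5/5c comp=t4/2c wait=5 total=38
k=6 load=- comp=t5/5c wait=5 total=43

end_cycle[1] = 8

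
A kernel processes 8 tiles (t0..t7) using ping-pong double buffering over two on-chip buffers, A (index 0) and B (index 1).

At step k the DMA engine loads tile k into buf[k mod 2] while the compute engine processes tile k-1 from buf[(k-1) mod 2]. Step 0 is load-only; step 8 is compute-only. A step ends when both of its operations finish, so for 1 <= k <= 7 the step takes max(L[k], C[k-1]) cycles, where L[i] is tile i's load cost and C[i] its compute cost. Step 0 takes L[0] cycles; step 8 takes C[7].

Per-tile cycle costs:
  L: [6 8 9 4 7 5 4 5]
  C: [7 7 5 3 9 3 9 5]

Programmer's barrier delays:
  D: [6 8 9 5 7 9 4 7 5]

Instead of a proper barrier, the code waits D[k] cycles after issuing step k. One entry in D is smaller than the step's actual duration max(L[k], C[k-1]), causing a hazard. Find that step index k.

hazard at step 7

step 0: need L[0]=6 = 6; D[0]=6 ok
step 1: need max(L[1]=8,C[0]=7) = 8; D[1]=8 ok
step 2: need max(L[2]=9,C[1]=7) = 9; D[2]=9 ok
step 3: need max(L[3]=4,C[2]=5) = 5; D[3]=5 ok
step 4: need max(L[4]=7,C[3]=3) = 7; D[4]=7 ok
step 5: need max(L[5]=5,C[4]=9) = 9; D[5]=9 ok
step 6: need max(L[6]=4,C[5]=3) = 4; D[6]=4 ok
step 7: need max(L[7]=5,C[6]=9) = 9; D[7]=7 SHORT
step 8: need C[7]=5 = 5; D[8]=5 ok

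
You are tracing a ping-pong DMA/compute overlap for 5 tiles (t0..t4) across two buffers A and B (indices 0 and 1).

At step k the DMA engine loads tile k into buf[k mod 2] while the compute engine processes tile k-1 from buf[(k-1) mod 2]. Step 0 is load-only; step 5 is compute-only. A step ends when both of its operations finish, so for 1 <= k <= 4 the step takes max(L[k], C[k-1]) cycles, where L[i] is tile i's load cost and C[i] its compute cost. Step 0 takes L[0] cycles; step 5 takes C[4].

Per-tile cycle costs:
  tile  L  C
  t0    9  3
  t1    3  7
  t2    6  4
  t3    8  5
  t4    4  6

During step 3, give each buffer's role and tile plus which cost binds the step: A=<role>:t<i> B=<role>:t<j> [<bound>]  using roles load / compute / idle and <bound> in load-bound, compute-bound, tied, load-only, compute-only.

[0] DMA t0→A (9c) ∥ CU idle ⇒ 9c, clock 9
[1] DMA t1→B (3c) ∥ CU A:t0 (3c) ⇒ 3c, clock 12
[2] DMA t2→A (6c) ∥ CU B:t1 (7c) ⇒ 7c, clock 19
[3] DMA t3→B (8c) ∥ CU A:t2 (4c) ⇒ 8c, clock 27
[4] DMA t4→A (4c) ∥ CU B:t3 (5c) ⇒ 5c, clock 32
[5] DMA idle ∥ CU A:t4 (6c) ⇒ 6c, clock 38

step 3: A=compute:t2 B=load:t3 [load-bound]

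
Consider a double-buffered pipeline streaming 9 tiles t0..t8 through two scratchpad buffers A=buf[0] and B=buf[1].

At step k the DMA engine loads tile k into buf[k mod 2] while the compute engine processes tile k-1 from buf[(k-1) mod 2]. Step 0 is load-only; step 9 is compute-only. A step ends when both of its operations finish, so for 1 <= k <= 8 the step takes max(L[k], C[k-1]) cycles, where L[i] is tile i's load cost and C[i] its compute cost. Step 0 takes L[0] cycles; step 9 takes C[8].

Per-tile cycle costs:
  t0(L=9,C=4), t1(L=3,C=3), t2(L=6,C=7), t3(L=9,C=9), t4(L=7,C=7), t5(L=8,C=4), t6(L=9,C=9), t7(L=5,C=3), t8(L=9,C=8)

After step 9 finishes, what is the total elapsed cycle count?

end_cycle[9] = 80

[0] DMA t0→A (9c) ∥ CU idle ⇒ 9c, clock 9
[1] DMA t1→B (3c) ∥ CU A:t0 (4c) ⇒ 4c, clock 13
[2] DMA t2→A (6c) ∥ CU B:t1 (3c) ⇒ 6c, clock 19
[3] DMA t3→B (9c) ∥ CU A:t2 (7c) ⇒ 9c, clock 28
[4] DMA t4→A (7c) ∥ CU B:t3 (9c) ⇒ 9c, clock 37
[5] DMA t5→B (8c) ∥ CU A:t4 (7c) ⇒ 8c, clock 45
[6] DMA t6→A (9c) ∥ CU B:t5 (4c) ⇒ 9c, clock 54
[7] DMA t7→B (5c) ∥ CU A:t6 (9c) ⇒ 9c, clock 63
[8] DMA t8→A (9c) ∥ CU B:t7 (3c) ⇒ 9c, clock 72
[9] DMA idle ∥ CU A:t8 (8c) ⇒ 8c, clock 80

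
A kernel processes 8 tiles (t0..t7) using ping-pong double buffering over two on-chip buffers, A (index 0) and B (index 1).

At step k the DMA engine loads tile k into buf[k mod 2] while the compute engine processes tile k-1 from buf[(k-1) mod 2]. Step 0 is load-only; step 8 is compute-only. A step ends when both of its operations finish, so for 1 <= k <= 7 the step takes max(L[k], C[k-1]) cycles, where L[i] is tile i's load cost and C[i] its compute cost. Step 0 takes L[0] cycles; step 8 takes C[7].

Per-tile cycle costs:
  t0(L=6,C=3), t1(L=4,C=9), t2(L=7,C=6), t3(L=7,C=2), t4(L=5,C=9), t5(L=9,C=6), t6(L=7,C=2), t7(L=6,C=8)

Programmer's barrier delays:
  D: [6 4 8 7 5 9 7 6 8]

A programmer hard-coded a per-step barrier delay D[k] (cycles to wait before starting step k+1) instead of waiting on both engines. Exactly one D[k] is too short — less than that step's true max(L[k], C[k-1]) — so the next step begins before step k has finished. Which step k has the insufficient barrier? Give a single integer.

hazard at step 2

step 0: need L[0]=6 = 6; D[0]=6 ok
step 1: need max(L[1]=4,C[0]=3) = 4; D[1]=4 ok
step 2: need max(L[2]=7,C[1]=9) = 9; D[2]=8 SHORT
step 3: need max(L[3]=7,C[2]=6) = 7; D[3]=7 ok
step 4: need max(L[4]=5,C[3]=2) = 5; D[4]=5 ok
step 5: need max(L[5]=9,C[4]=9) = 9; D[5]=9 ok
step 6: need max(L[6]=7,C[5]=6) = 7; D[6]=7 ok
step 7: need max(L[7]=6,C[6]=2) = 6; D[7]=6 ok
step 8: need C[7]=8 = 8; D[8]=8 ok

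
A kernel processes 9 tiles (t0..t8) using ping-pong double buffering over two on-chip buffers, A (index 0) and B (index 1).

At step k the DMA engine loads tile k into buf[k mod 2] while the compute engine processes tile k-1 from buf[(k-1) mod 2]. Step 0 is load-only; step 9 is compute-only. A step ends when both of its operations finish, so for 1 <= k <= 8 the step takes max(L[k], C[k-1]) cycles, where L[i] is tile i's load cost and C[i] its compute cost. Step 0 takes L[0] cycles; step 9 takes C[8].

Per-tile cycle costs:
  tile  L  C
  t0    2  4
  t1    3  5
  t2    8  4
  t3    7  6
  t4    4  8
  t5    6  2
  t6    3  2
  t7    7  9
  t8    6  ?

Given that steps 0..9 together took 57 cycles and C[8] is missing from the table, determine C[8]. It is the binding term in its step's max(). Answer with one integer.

step 0 → dur = L[0]=2 = 2
step 1 → dur = max(L[1]=3, C[0]=4) = 4
step 2 → dur = max(L[2]=8, C[1]=5) = 8
step 3 → dur = max(L[3]=7, C[2]=4) = 7
step 4 → dur = max(L[4]=4, C[3]=6) = 6
step 5 → dur = max(L[5]=6, C[4]=8) = 8
step 6 → dur = max(L[6]=3, C[5]=2) = 3
step 7 → dur = max(L[7]=7, C[6]=2) = 7
step 8 → dur = max(L[8]=6, C[7]=9) = 9
step 9 → dur = C[8]=? = C[8]  (unknown; binding)
sum of known step durations = 54
dur[9] = total - known = 57 - 54 = 3
C[8] is the binding max in step 9, so C[8] = dur[9] = 3

C[8] = 3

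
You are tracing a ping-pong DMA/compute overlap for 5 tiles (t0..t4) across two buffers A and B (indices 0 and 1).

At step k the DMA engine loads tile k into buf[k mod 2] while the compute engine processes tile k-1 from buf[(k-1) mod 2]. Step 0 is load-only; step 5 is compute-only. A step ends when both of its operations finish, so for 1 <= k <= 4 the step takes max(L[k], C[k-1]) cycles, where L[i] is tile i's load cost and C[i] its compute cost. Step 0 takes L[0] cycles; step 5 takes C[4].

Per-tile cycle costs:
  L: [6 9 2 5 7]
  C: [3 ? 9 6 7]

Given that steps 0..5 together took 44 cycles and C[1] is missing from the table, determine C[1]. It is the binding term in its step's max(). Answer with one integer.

C[1] = 6

step 0 | dur = L[0]=6 = 6
step 1 | dur = max(L[1]=9, C[0]=3) = 9
step 2 | dur = max(L[2]=2, C[1]=?) = C[1]  (unknown; binding)
step 3 | dur = max(L[3]=5, C[2]=9) = 9
step 4 | dur = max(L[4]=7, C[3]=6) = 7
step 5 | dur = C[4]=7 = 7
sum of known step durations = 38
dur[2] = total - known = 44 - 38 = 6
C[1] is the binding max in step 2, so C[1] = dur[2] = 6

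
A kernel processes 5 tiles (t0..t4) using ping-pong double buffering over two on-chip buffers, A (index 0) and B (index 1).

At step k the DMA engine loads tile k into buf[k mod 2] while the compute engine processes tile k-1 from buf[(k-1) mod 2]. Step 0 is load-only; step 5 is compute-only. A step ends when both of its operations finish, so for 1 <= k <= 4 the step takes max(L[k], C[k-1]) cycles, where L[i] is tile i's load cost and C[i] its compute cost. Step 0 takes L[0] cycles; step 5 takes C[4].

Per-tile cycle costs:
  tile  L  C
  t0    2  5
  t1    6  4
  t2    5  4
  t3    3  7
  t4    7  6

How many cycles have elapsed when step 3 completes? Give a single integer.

end_cycle[3] = 17

[0] DMA t0→A (2c) ∥ CU idle ⇒ 2c, clock 2
[1] DMA t1→B (6c) ∥ CU A:t0 (5c) ⇒ 6c, clock 8
[2] DMA t2→A (5c) ∥ CU B:t1 (4c) ⇒ 5c, clock 13
[3] DMA t3→B (3c) ∥ CU A:t2 (4c) ⇒ 4c, clock 17
[4] DMA t4→A (7c) ∥ CU B:t3 (7c) ⇒ 7c, clock 24
[5] DMA idle ∥ CU A:t4 (6c) ⇒ 6c, clock 30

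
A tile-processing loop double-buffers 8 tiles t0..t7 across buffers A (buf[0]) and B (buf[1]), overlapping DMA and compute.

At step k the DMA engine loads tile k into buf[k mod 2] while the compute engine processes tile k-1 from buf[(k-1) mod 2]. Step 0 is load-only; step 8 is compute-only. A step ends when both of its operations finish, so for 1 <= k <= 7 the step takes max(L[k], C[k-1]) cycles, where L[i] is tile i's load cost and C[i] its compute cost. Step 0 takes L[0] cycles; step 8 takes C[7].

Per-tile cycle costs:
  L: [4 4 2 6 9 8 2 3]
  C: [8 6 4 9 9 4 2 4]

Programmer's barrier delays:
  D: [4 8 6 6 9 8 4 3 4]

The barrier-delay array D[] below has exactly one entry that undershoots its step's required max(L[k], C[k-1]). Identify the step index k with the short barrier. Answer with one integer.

hazard at step 5

k=0 barrier L[0]=4→4c, D[0]=4 ok
k=1 barrier max(L[1]=4,C[0]=8)→8c, D[1]=8 ok
k=2 barrier max(L[2]=2,C[1]=6)→6c, D[2]=6 ok
k=3 barrier max(L[3]=6,C[2]=4)→6c, D[3]=6 ok
k=4 barrier max(L[4]=9,C[3]=9)→9c, D[4]=9 ok
k=5 barrier max(L[5]=8,C[4]=9)→9c, D[5]=8 SHORT
k=6 barrier max(L[6]=2,C[5]=4)→4c, D[6]=4 ok
k=7 barrier max(L[7]=3,C[6]=2)→3c, D[7]=3 ok
k=8 barrier C[7]=4→4c, D[8]=4 ok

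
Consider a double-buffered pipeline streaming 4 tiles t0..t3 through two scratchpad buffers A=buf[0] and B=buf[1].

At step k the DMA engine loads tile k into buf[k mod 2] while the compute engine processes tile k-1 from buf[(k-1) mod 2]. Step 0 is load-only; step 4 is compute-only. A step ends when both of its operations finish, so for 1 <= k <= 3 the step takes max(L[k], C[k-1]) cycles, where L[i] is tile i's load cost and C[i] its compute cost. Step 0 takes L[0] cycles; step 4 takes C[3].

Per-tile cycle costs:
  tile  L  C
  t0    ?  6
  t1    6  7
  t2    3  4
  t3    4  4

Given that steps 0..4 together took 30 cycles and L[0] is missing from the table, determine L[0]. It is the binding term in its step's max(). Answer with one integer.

step 0 = dur = L[0]=? = L[0]  (unknown; binding)
step 1 = dur = max(L[1]=6, C[0]=6) = 6
step 2 = dur = max(L[2]=3, C[1]=7) = 7
step 3 = dur = max(L[3]=4, C[2]=4) = 4
step 4 = dur = C[3]=4 = 4
sum of known step durations = 21
dur[0] = total - known = 30 - 21 = 9
L[0] is the binding max in step 0, so L[0] = dur[0] = 9

L[0] = 9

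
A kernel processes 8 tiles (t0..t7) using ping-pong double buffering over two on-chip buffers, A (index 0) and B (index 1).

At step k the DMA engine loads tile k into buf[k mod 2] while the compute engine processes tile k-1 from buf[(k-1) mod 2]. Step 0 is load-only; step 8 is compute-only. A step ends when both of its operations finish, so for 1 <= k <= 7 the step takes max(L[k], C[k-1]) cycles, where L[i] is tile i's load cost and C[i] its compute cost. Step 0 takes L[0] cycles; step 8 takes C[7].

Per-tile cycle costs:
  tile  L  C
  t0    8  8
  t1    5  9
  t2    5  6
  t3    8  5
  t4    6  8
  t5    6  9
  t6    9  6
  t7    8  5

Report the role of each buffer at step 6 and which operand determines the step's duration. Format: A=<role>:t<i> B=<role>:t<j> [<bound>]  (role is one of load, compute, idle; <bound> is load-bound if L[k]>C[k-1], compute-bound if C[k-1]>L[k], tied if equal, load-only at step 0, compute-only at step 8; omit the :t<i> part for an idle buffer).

[0] DMA t0→A (8c) ∥ CU idle ⇒ 8c, clock 8
[1] DMA t1→B (5c) ∥ CU A:t0 (8c) ⇒ 8c, clock 16
[2] DMA t2→A (5c) ∥ CU B:t1 (9c) ⇒ 9c, clock 25
[3] DMA t3→B (8c) ∥ CU A:t2 (6c) ⇒ 8c, clock 33
[4] DMA t4→A (6c) ∥ CU B:t3 (5c) ⇒ 6c, clock 39
[5] DMA t5→B (6c) ∥ CU A:t4 (8c) ⇒ 8c, clock 47
[6] DMA t6→A (9c) ∥ CU B:t5 (9c) ⇒ 9c, clock 56
[7] DMA t7→B (8c) ∥ CU A:t6 (6c) ⇒ 8c, clock 64
[8] DMA idle ∥ CU B:t7 (5c) ⇒ 5c, clock 69

step 6: A=load:t6 B=compute:t5 [tied]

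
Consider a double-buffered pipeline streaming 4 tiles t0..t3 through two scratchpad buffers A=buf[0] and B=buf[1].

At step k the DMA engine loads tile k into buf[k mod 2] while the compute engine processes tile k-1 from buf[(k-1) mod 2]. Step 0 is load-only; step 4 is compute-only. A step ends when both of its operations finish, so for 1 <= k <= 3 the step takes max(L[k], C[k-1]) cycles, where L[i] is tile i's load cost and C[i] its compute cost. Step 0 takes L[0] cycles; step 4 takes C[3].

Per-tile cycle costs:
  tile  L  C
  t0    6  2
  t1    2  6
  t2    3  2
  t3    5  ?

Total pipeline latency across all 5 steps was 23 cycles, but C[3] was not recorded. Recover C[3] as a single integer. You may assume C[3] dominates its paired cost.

step 0 | dur = L[0]=6 = 6
step 1 | dur = max(L[1]=2, C[0]=2) = 2
step 2 | dur = max(L[2]=3, C[1]=6) = 6
step 3 | dur = max(L[3]=5, C[2]=2) = 5
step 4 | dur = C[3]=? = C[3]  (unknown; binding)
sum of known step durations = 19
dur[4] = total - known = 23 - 19 = 4
C[3] is the binding max in step 4, so C[3] = dur[4] = 4

C[3] = 4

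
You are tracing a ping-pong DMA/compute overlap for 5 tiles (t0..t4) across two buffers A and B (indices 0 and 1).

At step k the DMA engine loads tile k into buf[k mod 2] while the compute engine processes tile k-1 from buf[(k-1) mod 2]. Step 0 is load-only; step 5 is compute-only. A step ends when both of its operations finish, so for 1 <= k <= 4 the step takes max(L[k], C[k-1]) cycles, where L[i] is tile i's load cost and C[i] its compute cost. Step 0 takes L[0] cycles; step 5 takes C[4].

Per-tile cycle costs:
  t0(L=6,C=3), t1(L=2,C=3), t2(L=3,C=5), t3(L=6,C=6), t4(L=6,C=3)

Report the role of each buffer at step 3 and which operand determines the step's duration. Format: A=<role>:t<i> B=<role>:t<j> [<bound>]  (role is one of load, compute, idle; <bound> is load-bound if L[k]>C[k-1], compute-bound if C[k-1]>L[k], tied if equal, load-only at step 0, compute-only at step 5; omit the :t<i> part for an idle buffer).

step 0: L[0]=6 → dur=6, Σ=6 | A=load:t0 B=idle [load-only]
step 1: L[1]=2 C[0]=3 → dur=3, Σ=9 | A=compute:t0 B=load:t1 [compute-bound]
step 2: L[2]=3 C[1]=3 → dur=3, Σ=12 | A=load:t2 B=compute:t1 [tied]
step 3: L[3]=6 C[2]=5 → dur=6, Σ=18 | A=compute:t2 B=load:t3 [load-bound]
step 4: L[4]=6 C[3]=6 → dur=6, Σ=24 | A=load:t4 B=compute:t3 [tied]
step 5: C[4]=3 → dur=3, Σ=27 | A=compute:t4 B=idle [compute-only]

step 3: A=compute:t2 B=load:t3 [load-bound]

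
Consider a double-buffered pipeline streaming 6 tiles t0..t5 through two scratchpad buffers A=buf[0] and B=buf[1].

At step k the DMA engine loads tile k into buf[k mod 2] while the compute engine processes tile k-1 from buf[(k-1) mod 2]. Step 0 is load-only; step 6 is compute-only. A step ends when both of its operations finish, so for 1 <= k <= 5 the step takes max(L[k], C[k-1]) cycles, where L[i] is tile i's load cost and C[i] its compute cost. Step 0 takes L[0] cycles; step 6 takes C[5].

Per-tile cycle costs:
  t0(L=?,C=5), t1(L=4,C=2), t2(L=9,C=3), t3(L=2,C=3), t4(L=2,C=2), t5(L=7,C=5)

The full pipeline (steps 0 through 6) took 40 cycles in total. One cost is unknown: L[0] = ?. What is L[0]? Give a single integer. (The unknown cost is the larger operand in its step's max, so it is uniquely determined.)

L[0] = 8

step 0 = dur = L[0]=? = L[0]  (unknown; binding)
step 1 = dur = max(L[1]=4, C[0]=5) = 5
step 2 = dur = max(L[2]=9, C[1]=2) = 9
step 3 = dur = max(L[3]=2, C[2]=3) = 3
step 4 = dur = max(L[4]=2, C[3]=3) = 3
step 5 = dur = max(L[5]=7, C[4]=2) = 7
step 6 = dur = C[5]=5 = 5
sum of known step durations = 32
dur[0] = total - known = 40 - 32 = 8
L[0] is the binding max in step 0, so L[0] = dur[0] = 8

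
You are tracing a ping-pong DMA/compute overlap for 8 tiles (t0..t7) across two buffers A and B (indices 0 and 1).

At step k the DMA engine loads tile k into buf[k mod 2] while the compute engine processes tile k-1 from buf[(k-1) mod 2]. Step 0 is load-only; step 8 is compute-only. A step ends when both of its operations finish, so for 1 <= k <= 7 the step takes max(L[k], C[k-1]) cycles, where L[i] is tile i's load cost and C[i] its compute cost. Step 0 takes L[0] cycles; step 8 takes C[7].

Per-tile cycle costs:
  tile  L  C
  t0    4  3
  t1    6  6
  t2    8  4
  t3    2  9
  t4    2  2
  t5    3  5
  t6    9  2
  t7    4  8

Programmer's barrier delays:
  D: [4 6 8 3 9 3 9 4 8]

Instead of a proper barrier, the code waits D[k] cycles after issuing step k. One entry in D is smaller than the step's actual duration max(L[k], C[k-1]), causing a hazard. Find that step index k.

k=0 barrier L[0]=4→4c, D[0]=4 ok
k=1 barrier max(L[1]=6,C[0]=3)→6c, D[1]=6 ok
k=2 barrier max(L[2]=8,C[1]=6)→8c, D[2]=8 ok
k=3 barrier max(L[3]=2,C[2]=4)→4c, D[3]=3 SHORT
k=4 barrier max(L[4]=2,C[3]=9)→9c, D[4]=9 ok
k=5 barrier max(L[5]=3,C[4]=2)→3c, D[5]=3 ok
k=6 barrier max(L[6]=9,C[5]=5)→9c, D[6]=9 ok
k=7 barrier max(L[7]=4,C[6]=2)→4c, D[7]=4 ok
k=8 barrier C[7]=8→8c, D[8]=8 ok

hazard at step 3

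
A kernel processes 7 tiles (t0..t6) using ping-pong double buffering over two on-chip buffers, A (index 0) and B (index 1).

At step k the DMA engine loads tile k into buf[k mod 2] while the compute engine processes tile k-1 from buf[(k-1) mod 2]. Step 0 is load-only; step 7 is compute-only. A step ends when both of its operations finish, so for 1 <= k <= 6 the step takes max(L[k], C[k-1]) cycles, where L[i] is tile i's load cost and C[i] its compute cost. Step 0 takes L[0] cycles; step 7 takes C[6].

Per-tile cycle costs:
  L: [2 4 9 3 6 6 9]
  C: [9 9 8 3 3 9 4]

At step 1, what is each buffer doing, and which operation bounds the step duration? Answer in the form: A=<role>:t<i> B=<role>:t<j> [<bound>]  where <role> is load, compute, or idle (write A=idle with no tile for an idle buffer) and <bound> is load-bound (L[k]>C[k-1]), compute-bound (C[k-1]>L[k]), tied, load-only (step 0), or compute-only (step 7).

[0] DMA t0→A (2c) ∥ CU idle ⇒ 2c, clock 2
[1] DMA t1→B (4c) ∥ CU A:t0 (9c) ⇒ 9c, clock 11
[2] DMA t2→A (9c) ∥ CU B:t1 (9c) ⇒ 9c, clock 20
[3] DMA t3→B (3c) ∥ CU A:t2 (8c) ⇒ 8c, clock 28
[4] DMA t4→A (6c) ∥ CU B:t3 (3c) ⇒ 6c, clock 34
[5] DMA t5→B (6c) ∥ CU A:t4 (3c) ⇒ 6c, clock 40
[6] DMA t6→A (9c) ∥ CU B:t5 (9c) ⇒ 9c, clock 49
[7] DMA idle ∥ CU A:t6 (4c) ⇒ 4c, clock 53

step 1: A=compute:t0 B=load:t1 [compute-bound]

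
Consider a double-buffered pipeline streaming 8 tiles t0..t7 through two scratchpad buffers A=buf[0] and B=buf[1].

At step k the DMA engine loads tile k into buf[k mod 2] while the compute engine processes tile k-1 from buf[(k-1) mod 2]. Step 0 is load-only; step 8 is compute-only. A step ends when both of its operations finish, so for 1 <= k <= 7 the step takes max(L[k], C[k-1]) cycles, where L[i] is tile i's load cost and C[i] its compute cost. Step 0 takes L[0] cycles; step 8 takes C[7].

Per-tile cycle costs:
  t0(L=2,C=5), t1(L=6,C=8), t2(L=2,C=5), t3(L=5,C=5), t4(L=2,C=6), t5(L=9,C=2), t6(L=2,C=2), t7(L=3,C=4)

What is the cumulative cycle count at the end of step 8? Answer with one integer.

end_cycle[8] = 44

  0. 2=2c; end=2; A:t0 B:-
  1. max(6,5)=6c; end=8; A:t0 B:t1
  2. max(2,8)=8c; end=16; A:t2 B:t1
  3. max(5,5)=5c; end=21; A:t2 B:t3
  4. max(2,5)=5c; end=26; A:t4 B:t3
  5. max(9,6)=9c; end=35; A:t4 B:t5
  6. max(2,2)=2c; end=37; A:t6 B:t5
  7. max(3,2)=3c; end=40; A:t6 B:t7
  8. 4=4c; end=44; A:t6 B:t7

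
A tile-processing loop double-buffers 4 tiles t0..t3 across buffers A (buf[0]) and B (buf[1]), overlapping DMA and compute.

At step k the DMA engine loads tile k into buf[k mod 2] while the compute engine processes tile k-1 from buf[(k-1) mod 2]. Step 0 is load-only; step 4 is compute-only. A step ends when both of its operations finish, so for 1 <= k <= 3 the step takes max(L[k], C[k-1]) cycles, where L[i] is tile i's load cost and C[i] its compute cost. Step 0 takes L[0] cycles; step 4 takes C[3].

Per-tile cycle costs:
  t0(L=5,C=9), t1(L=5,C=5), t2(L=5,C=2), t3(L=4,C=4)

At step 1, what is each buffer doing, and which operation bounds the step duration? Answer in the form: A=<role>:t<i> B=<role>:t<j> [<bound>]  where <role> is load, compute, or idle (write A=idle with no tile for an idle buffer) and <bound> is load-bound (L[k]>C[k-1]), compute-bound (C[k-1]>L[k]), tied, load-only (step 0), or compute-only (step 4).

step 1: A=compute:t0 B=load:t1 [compute-bound]

k=0 load=t0/5c comp=- wait=5 total=5
k=1 load=t1/5c comp=t0/9c wait=9 total=14
k=2 load=t2/5c comp=t1/5c wait=5 total=19
k=3 load=t3/4c comp=t2/2c wait=4 total=23
k=4 load=- comp=t3/4c wait=4 total=27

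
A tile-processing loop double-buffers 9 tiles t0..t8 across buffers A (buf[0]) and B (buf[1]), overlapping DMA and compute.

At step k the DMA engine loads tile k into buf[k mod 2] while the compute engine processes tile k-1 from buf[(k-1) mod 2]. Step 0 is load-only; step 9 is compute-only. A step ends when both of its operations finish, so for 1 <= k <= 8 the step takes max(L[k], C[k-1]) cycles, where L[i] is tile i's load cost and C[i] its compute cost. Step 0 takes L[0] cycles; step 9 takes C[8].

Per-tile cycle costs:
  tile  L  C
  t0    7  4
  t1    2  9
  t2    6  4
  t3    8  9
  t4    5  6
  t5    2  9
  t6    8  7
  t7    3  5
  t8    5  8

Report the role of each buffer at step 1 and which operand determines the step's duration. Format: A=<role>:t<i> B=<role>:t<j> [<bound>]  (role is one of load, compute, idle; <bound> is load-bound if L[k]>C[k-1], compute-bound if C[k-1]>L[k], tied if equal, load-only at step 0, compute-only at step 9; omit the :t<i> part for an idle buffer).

step 1: A=compute:t0 B=load:t1 [compute-bound]

k=0 load=t0/7c comp=- wait=7 total=7
k=1 load=t1/2c comp=t0/4c wait=4 total=11
k=2 load=t2/6c comp=t1/9c wait=9 total=20
k=3 load=t3/8c comp=t2/4c wait=8 total=28
k=4 load=t4/5c comp=t3/9c wait=9 total=37
k=5 load=t5/2c comp=t4/6c wait=6 total=43
k=6 load=t6/8c comp=t5/9c wait=9 total=52
k=7 load=t7/3c comp=t6/7c wait=7 total=59
k=8 load=t8/5c comp=t7/5c wait=5 total=64
k=9 load=- comp=t8/8c wait=8 total=72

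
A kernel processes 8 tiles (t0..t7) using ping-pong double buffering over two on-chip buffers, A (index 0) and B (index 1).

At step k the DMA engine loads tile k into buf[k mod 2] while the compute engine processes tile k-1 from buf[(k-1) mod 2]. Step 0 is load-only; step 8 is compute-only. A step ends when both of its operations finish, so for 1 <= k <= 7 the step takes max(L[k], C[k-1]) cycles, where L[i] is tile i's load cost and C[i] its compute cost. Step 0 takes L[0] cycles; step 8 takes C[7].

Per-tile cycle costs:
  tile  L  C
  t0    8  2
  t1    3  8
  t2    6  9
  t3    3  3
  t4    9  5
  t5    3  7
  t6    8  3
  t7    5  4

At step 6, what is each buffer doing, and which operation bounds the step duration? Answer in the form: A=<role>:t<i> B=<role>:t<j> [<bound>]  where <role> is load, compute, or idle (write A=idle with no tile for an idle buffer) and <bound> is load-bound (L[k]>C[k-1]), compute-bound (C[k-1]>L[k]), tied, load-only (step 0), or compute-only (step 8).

step 6: A=load:t6 B=compute:t5 [load-bound]

step 0: L[0]=8 → dur=8, Σ=8 | A=load:t0 B=idle [load-only]
step 1: L[1]=3 C[0]=2 → dur=3, Σ=11 | A=compute:t0 B=load:t1 [load-bound]
step 2: L[2]=6 C[1]=8 → dur=8, Σ=19 | A=load:t2 B=compute:t1 [compute-bound]
step 3: L[3]=3 C[2]=9 → dur=9, Σ=28 | A=compute:t2 B=load:t3 [compute-bound]
step 4: L[4]=9 C[3]=3 → dur=9, Σ=37 | A=load:t4 B=compute:t3 [load-bound]
step 5: L[5]=3 C[4]=5 → dur=5, Σ=42 | A=compute:t4 B=load:t5 [compute-bound]
step 6: L[6]=8 C[5]=7 → dur=8, Σ=50 | A=load:t6 B=compute:t5 [load-bound]
step 7: L[7]=5 C[6]=3 → dur=5, Σ=55 | A=compute:t6 B=load:t7 [load-bound]
step 8: C[7]=4 → dur=4, Σ=59 | A=idle B=compute:t7 [compute-only]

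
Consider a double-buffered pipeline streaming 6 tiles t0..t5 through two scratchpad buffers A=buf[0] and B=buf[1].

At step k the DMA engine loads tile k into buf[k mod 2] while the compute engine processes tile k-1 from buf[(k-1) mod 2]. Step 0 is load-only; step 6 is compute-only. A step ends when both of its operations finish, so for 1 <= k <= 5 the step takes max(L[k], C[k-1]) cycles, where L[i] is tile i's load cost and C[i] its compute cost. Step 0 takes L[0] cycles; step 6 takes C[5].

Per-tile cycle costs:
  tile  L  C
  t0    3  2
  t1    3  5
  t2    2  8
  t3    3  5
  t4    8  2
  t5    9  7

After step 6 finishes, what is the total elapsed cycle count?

end_cycle[6] = 43

k=0 load=t0/3c comp=- wait=3 total=3
k=1 load=t1/3c comp=t0/2c wait=3 total=6
k=2 load=t2/2c comp=t1/5c wait=5 total=11
k=3 load=t3/3c comp=t2/8c wait=8 total=19
k=4 load=t4/8c comp=t3/5c wait=8 total=27
k=5 load=t5/9c comp=t4/2c wait=9 total=36
k=6 load=- comp=t5/7c wait=7 total=43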